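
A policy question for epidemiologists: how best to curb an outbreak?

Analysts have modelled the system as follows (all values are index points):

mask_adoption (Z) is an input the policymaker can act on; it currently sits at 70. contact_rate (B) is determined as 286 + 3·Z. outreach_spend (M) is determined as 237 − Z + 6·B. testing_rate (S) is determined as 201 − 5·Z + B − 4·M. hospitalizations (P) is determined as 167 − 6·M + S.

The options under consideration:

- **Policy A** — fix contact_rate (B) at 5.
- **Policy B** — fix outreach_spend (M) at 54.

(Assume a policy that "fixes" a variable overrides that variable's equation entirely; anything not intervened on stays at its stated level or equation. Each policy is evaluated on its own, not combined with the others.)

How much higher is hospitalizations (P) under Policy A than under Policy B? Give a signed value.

-1921

Policy A (B := 5):
  Z = 70
  B = 5
  M = 237 − 70 + 6·5 = 197
  S = 201 − 5·70 + 5 − 4·197 = -932
  P = 167 − 6·197 + (-932) = -1947
Policy B (M := 54):
  Z = 70
  B = 286 + 3·70 = 496
  M = 54
  S = 201 − 5·70 + 496 − 4·54 = 131
  P = 167 − 6·54 + 131 = -26
P: -1947 − (-26) = -1921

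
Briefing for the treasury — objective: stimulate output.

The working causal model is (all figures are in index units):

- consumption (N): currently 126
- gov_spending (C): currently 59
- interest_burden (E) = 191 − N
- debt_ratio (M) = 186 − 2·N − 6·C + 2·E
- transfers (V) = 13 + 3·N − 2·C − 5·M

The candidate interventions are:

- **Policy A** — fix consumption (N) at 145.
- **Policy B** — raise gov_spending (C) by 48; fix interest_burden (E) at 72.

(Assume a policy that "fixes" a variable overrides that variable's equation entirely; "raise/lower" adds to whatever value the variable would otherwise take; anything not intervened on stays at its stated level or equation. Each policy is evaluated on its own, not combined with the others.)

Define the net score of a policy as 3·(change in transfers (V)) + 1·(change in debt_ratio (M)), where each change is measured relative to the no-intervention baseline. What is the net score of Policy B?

3548

Baseline:
  N = 126
  C = 59
  E = 191 − 126 = 65
  M = 186 − 2·126 − 6·59 + 2·65 = -290
  V = 13 + 3·126 − 2·59 − 5·(-290) = 1723
Policy B (C + 48, E := 72):
  N = 126
  C = 59 + 48 = 107
  E = 72
  M = 186 − 2·126 − 6·107 + 2·72 = -564
  V = 13 + 3·126 − 2·107 − 5·(-564) = 2997
ΔV = 2997 − 1723 = 1274; ΔM = -564 − (-290) = -274
Score = 3·1274 + 1·(-274) = 3548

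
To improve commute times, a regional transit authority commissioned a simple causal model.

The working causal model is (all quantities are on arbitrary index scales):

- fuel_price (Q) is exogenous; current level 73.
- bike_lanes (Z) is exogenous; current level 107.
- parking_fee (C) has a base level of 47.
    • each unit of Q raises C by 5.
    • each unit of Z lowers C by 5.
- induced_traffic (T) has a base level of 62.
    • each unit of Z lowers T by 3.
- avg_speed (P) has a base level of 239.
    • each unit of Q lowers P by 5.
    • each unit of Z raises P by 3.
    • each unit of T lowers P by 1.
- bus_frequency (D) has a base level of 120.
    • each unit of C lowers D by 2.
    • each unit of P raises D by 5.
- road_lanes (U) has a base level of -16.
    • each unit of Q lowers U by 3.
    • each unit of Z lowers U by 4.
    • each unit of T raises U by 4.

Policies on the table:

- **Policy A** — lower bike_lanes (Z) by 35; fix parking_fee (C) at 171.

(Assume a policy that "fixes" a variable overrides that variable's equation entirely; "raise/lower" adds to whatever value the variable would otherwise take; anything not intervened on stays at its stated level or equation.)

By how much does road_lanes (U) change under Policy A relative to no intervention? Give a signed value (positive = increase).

Baseline:
  Q = 73
  Z = 107
  T = 62 − 3·107 = -259
  U = -16 − 3·73 − 4·107 + 4·(-259) = -1699
Policy A (Z − 35, C := 171):
  Q = 73
  Z = 107 − 35 = 72
  T = 62 − 3·72 = -154
  U = -16 − 3·73 − 4·72 + 4·(-154) = -1139
Change in U: -1139 − (-1699) = 560

560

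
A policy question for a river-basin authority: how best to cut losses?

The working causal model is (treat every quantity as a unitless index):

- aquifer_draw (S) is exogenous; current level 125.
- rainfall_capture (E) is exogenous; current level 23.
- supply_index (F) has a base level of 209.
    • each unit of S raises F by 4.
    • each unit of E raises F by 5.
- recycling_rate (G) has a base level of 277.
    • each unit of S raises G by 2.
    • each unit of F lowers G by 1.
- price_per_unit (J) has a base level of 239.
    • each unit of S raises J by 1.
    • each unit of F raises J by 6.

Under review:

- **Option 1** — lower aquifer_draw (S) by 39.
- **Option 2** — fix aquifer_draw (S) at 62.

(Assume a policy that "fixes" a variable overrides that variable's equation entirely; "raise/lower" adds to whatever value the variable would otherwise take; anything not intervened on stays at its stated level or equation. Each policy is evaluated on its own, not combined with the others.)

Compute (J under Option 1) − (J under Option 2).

Option 1 (S − 39):
  S = 125 − 39 = 86
  E = 23
  F = 209 + 4·86 + 5·23 = 668
  J = 239 + 86 + 6·668 = 4333
Option 2 (S := 62):
  S = 62
  E = 23
  F = 209 + 4·62 + 5·23 = 572
  J = 239 + 62 + 6·572 = 3733
J: 4333 − 3733 = 600

600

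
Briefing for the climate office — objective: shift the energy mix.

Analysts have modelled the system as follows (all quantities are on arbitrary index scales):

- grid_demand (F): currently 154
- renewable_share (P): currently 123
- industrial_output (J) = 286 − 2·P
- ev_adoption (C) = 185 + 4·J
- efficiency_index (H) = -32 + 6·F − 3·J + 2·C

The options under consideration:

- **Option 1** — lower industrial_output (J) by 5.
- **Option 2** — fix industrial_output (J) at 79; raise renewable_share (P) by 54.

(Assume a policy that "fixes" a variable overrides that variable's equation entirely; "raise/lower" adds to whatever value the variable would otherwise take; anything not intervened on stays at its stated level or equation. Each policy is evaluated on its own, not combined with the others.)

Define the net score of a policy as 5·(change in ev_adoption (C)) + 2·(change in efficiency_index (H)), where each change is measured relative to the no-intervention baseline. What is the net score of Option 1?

Baseline:
  F = 154
  P = 123
  J = 286 − 2·123 = 40
  C = 185 + 4·40 = 345
  H = -32 + 6·154 − 3·40 + 2·345 = 1462
Option 1 (J − 5):
  F = 154
  P = 123
  J = 286 − 2·123 (−5 from intervention) = 35
  C = 185 + 4·35 = 325
  H = -32 + 6·154 − 3·35 + 2·325 = 1437
ΔC = 325 − 345 = -20; ΔH = 1437 − 1462 = -25
Score = 5·(-20) + 2·(-25) = -150

-150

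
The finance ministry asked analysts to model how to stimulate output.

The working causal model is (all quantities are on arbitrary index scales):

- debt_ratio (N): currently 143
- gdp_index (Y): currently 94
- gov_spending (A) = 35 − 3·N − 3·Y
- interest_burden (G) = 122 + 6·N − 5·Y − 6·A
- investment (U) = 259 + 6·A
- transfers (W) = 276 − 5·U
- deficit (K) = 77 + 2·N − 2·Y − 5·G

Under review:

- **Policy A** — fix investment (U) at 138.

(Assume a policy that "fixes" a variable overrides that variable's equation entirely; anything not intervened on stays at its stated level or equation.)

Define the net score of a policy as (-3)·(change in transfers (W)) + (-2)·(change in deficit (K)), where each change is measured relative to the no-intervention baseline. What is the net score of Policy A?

59025

Baseline:
  N = 143
  Y = 94
  A = 35 − 3·143 − 3·94 = -676
  G = 122 + 6·143 − 5·94 − 6·(-676) = 4566
  U = 259 + 6·(-676) = -3797
  W = 276 − 5·(-3797) = 19261
  K = 77 + 2·143 − 2·94 − 5·4566 = -22655
Policy A (U := 138):
  N = 143
  Y = 94
  A = 35 − 3·143 − 3·94 = -676
  G = 122 + 6·143 − 5·94 − 6·(-676) = 4566
  U = 138
  W = 276 − 5·138 = -414
  K = 77 + 2·143 − 2·94 − 5·4566 = -22655
ΔW = -414 − 19261 = -19675; ΔK = -22655 − (-22655) = 0
Score = (-3)·(-19675) + (-2)·0 = 59025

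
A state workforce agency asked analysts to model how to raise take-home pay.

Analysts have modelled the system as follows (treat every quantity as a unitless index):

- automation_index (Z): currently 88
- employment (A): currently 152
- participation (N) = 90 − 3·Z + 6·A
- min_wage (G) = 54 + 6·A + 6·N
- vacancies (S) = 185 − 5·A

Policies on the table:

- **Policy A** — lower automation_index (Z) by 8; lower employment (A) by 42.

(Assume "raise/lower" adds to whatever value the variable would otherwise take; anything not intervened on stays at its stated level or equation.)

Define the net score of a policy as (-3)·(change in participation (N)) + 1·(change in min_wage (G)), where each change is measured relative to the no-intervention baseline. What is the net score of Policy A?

Baseline:
  Z = 88
  A = 152
  N = 90 − 3·88 + 6·152 = 738
  G = 54 + 6·152 + 6·738 = 5394
Policy A (Z − 8, A − 42):
  Z = 88 − 8 = 80
  A = 152 − 42 = 110
  N = 90 − 3·80 + 6·110 = 510
  G = 54 + 6·110 + 6·510 = 3774
ΔN = 510 − 738 = -228; ΔG = 3774 − 5394 = -1620
Score = (-3)·(-228) + 1·(-1620) = -936

-936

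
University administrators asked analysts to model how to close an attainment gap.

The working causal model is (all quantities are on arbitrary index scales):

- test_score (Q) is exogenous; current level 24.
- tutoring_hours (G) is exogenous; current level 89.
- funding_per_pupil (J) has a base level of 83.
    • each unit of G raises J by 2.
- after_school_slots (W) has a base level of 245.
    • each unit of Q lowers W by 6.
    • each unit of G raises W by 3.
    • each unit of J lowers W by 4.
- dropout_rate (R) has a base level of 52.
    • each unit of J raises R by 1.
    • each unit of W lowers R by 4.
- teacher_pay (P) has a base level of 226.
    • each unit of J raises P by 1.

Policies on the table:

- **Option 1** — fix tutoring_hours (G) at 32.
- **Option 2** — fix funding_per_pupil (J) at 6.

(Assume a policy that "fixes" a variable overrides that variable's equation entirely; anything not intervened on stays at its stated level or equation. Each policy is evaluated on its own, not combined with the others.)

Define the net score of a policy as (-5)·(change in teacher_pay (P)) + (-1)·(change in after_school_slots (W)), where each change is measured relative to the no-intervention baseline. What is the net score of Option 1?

Baseline:
  Q = 24
  G = 89
  J = 83 + 2·89 = 261
  W = 245 − 6·24 + 3·89 − 4·261 = -676
  P = 226 + 261 = 487
Option 1 (G := 32):
  Q = 24
  G = 32
  J = 83 + 2·32 = 147
  W = 245 − 6·24 + 3·32 − 4·147 = -391
  P = 226 + 147 = 373
ΔP = 373 − 487 = -114; ΔW = -391 − (-676) = 285
Score = (-5)·(-114) + (-1)·285 = 285

285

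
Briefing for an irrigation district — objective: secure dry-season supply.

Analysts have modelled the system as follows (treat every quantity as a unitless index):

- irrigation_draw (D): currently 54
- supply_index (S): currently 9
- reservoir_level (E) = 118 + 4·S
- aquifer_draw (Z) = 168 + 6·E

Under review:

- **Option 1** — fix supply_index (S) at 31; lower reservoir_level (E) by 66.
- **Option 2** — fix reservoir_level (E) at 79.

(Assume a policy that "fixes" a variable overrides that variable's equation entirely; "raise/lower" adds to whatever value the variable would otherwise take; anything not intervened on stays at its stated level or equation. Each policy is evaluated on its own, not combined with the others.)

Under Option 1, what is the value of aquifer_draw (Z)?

1224

Option 1 (S := 31, E − 66):
  S = 31
  E = 118 + 4·31 (−66 from intervention) = 176
  Z = 168 + 6·176 = 1224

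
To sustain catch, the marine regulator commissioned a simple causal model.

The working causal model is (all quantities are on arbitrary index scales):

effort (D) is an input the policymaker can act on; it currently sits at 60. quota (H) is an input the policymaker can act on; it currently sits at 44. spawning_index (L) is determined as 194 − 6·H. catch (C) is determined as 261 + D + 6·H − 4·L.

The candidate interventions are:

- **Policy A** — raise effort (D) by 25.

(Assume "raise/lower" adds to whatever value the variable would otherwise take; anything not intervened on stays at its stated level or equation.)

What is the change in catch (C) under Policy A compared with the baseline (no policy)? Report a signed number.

25

Baseline:
  D = 60
  H = 44
  L = 194 − 6·44 = -70
  C = 261 + 60 + 6·44 − 4·(-70) = 865
Policy A (D + 25):
  D = 60 + 25 = 85
  H = 44
  L = 194 − 6·44 = -70
  C = 261 + 85 + 6·44 − 4·(-70) = 890
Change in C: 890 − 865 = 25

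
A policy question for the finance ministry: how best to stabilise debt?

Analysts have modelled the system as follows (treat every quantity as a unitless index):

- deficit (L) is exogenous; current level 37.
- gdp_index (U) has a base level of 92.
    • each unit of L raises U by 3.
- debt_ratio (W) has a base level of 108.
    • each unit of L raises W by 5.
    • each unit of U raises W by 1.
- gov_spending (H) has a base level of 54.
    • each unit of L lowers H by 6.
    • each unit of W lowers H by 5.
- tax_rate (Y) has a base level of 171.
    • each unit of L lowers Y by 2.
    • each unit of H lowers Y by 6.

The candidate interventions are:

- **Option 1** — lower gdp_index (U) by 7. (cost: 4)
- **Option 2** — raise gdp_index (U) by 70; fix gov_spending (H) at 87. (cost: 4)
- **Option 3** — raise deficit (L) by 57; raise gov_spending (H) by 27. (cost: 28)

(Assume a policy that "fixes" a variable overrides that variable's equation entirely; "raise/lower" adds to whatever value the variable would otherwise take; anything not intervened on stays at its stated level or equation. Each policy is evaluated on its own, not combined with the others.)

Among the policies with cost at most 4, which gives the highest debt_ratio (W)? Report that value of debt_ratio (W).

Option 1 (U − 7):
  L = 37
  U = 92 + 3·37 (−7 from intervention) = 196
  W = 108 + 5·37 + 196 = 489
Option 2 (U + 70, H := 87):
  L = 37
  U = 92 + 3·37 (+70 from intervention) = 273
  W = 108 + 5·37 + 273 = 566
Comparing — Option 1: W=489, Option 2: W=566. Highest is 566 (Option 2).

566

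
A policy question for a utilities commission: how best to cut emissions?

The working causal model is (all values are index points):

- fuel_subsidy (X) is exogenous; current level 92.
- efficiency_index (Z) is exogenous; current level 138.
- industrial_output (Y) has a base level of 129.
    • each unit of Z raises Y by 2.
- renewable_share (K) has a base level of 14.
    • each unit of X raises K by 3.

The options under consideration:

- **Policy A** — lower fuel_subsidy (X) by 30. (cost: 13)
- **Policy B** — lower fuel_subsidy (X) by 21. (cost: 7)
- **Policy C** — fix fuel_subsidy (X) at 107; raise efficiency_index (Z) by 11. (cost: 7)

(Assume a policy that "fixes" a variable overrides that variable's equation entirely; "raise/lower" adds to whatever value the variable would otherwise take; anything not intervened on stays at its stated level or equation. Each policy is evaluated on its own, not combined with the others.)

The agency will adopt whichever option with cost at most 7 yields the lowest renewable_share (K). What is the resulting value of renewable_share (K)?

227

Policy B (X − 21):
  X = 92 − 21 = 71
  K = 14 + 3·71 = 227
Policy C (X := 107, Z + 11):
  X = 107
  K = 14 + 3·107 = 335
Comparing — Policy B: K=227, Policy C: K=335. Lowest is 227 (Policy B).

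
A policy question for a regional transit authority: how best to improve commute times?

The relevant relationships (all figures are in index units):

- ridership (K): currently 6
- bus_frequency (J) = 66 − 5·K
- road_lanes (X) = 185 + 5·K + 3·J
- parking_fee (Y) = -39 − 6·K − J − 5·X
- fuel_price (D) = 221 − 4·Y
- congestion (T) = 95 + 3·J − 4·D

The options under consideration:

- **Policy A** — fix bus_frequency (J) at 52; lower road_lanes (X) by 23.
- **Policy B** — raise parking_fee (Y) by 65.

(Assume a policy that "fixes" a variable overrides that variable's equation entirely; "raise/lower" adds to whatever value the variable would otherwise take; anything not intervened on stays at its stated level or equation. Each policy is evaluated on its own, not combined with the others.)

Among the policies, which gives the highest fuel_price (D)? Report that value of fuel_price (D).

Policy A (J := 52, X − 23):
  K = 6
  J = 52
  X = 185 + 5·6 + 3·52 (−23 from intervention) = 348
  Y = -39 − 6·6 − 52 − 5·348 = -1867
  D = 221 − 4·(-1867) = 7689
Policy B (Y + 65):
  K = 6
  J = 66 − 5·6 = 36
  X = 185 + 5·6 + 3·36 = 323
  Y = -39 − 6·6 − 36 − 5·323 (+65 from intervention) = -1661
  D = 221 − 4·(-1661) = 6865
Comparing — Policy A: D=7689, Policy B: D=6865. Highest is 7689 (Policy A).

7689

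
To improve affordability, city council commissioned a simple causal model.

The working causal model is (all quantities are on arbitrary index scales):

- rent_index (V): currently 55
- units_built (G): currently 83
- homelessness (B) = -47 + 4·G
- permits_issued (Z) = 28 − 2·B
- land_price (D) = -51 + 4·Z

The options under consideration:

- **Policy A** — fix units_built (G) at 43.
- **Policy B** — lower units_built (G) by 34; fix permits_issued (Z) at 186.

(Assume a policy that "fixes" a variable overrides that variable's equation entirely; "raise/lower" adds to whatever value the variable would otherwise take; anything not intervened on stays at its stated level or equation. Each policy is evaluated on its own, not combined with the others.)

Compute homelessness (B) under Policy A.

Policy A (G := 43):
  G = 43
  B = -47 + 4·43 = 125

125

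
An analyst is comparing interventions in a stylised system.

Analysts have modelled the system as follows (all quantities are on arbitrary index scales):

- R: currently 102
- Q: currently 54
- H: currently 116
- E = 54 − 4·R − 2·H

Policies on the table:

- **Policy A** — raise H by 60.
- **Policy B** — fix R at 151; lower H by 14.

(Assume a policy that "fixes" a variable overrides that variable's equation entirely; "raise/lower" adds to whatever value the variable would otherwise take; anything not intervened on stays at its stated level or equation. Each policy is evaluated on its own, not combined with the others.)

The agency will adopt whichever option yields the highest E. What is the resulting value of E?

Policy A (H + 60):
  R = 102
  H = 116 + 60 = 176
  E = 54 − 4·102 − 2·176 = -706
Policy B (R := 151, H − 14):
  R = 151
  H = 116 − 14 = 102
  E = 54 − 4·151 − 2·102 = -754
Comparing — Policy A: E=-706, Policy B: E=-754. Highest is -706 (Policy A).

-706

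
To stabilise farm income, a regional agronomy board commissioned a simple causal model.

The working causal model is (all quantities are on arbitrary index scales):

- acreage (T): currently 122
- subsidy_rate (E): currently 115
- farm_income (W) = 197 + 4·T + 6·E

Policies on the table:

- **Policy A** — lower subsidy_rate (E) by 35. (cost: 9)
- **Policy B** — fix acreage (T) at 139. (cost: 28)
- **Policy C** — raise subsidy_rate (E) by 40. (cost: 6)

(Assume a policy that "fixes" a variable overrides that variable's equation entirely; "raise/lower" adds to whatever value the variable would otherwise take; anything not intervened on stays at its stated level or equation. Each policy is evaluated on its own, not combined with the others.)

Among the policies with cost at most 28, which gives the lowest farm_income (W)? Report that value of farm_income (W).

Policy A (E − 35):
  T = 122
  E = 115 − 35 = 80
  W = 197 + 4·122 + 6·80 = 1165
Policy B (T := 139):
  T = 139
  E = 115
  W = 197 + 4·139 + 6·115 = 1443
Policy C (E + 40):
  T = 122
  E = 115 + 40 = 155
  W = 197 + 4·122 + 6·155 = 1615
Comparing — Policy A: W=1165, Policy B: W=1443, Policy C: W=1615. Lowest is 1165 (Policy A).

1165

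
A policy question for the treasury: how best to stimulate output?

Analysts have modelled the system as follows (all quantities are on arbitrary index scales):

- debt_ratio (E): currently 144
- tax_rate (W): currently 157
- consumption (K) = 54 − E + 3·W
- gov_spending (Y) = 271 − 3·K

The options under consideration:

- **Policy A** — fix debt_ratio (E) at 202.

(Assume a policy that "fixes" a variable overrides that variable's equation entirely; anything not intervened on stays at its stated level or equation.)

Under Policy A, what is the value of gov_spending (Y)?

Policy A (E := 202):
  E = 202
  W = 157
  K = 54 − 202 + 3·157 = 323
  Y = 271 − 3·323 = -698

-698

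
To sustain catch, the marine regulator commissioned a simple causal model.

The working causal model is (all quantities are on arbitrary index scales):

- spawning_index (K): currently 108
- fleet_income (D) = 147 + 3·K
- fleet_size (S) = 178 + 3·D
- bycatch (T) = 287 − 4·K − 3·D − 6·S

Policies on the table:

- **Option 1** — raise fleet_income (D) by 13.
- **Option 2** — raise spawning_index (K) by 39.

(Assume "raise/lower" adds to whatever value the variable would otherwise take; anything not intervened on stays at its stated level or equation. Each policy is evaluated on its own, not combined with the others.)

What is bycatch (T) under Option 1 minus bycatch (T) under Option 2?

2340

Option 1 (D + 13):
  K = 108
  D = 147 + 3·108 (+13 from intervention) = 484
  S = 178 + 3·484 = 1630
  T = 287 − 4·108 − 3·484 − 6·1630 = -11377
Option 2 (K + 39):
  K = 108 + 39 = 147
  D = 147 + 3·147 = 588
  S = 178 + 3·588 = 1942
  T = 287 − 4·147 − 3·588 − 6·1942 = -13717
T: -11377 − (-13717) = 2340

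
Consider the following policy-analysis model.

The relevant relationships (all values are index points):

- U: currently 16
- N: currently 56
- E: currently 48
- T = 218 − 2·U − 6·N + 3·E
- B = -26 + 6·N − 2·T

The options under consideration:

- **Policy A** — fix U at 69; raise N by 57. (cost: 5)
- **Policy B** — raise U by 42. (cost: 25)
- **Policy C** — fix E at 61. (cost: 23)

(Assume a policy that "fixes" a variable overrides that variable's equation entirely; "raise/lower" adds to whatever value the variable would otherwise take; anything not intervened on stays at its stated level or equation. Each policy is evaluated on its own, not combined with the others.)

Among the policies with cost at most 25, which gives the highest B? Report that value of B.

Policy A (U := 69, N + 57):
  U = 69
  N = 56 + 57 = 113
  E = 48
  T = 218 − 2·69 − 6·113 + 3·48 = -454
  B = -26 + 6·113 − 2·(-454) = 1560
Policy B (U + 42):
  U = 16 + 42 = 58
  N = 56
  E = 48
  T = 218 − 2·58 − 6·56 + 3·48 = -90
  B = -26 + 6·56 − 2·(-90) = 490
Policy C (E := 61):
  U = 16
  N = 56
  E = 61
  T = 218 − 2·16 − 6·56 + 3·61 = 33
  B = -26 + 6·56 − 2·33 = 244
Comparing — Policy A: B=1560, Policy B: B=490, Policy C: B=244. Highest is 1560 (Policy A).

1560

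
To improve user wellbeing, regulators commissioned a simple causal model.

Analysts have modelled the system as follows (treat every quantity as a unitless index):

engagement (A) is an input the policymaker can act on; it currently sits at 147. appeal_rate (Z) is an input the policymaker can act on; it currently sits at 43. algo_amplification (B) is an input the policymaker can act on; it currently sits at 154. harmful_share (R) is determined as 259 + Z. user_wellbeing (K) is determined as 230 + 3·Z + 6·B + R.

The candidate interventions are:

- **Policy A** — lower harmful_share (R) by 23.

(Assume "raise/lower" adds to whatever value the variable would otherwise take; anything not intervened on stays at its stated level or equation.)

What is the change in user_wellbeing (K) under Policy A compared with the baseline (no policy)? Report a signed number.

Baseline:
  Z = 43
  B = 154
  R = 259 + 43 = 302
  K = 230 + 3·43 + 6·154 + 302 = 1585
Policy A (R − 23):
  Z = 43
  B = 154
  R = 259 + 43 (−23 from intervention) = 279
  K = 230 + 3·43 + 6·154 + 279 = 1562
Change in K: 1562 − 1585 = -23

-23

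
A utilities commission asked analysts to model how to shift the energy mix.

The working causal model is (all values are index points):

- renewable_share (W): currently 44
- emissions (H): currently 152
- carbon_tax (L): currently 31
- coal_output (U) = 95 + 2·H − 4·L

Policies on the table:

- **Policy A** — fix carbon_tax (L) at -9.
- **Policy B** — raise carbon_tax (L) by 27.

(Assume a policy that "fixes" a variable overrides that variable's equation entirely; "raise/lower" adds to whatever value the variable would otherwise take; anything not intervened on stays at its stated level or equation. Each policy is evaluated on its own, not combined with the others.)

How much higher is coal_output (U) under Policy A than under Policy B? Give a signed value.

Policy A (L := -9):
  H = 152
  L = -9
  U = 95 + 2·152 − 4·(-9) = 435
Policy B (L + 27):
  H = 152
  L = 31 + 27 = 58
  U = 95 + 2·152 − 4·58 = 167
U: 435 − 167 = 268

268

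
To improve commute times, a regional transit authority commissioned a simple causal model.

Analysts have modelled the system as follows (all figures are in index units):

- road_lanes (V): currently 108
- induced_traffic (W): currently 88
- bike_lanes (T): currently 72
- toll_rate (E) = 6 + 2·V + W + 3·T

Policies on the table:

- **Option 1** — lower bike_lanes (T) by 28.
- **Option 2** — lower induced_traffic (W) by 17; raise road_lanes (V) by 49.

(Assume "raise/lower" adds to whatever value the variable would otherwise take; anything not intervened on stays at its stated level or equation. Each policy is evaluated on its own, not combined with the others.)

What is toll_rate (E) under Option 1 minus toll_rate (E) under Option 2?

-165

Option 1 (T − 28):
  V = 108
  W = 88
  T = 72 − 28 = 44
  E = 6 + 2·108 + 88 + 3·44 = 442
Option 2 (W − 17, V + 49):
  V = 108 + 49 = 157
  W = 88 − 17 = 71
  T = 72
  E = 6 + 2·157 + 71 + 3·72 = 607
E: 442 − 607 = -165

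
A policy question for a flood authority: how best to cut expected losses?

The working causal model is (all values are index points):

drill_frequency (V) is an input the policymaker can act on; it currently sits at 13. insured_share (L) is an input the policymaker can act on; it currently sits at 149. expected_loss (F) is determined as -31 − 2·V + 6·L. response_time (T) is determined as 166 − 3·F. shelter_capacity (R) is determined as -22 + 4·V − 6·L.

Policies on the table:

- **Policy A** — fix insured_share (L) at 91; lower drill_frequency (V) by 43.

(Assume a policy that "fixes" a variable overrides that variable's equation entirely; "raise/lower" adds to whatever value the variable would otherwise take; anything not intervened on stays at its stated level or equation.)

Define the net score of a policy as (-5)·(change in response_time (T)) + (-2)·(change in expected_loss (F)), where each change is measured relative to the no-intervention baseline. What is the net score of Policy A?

-3406

Baseline:
  V = 13
  L = 149
  F = -31 − 2·13 + 6·149 = 837
  T = 166 − 3·837 = -2345
Policy A (L := 91, V − 43):
  V = 13 − 43 = -30
  L = 91
  F = -31 − 2·(-30) + 6·91 = 575
  T = 166 − 3·575 = -1559
ΔT = -1559 − (-2345) = 786; ΔF = 575 − 837 = -262
Score = (-5)·786 + (-2)·(-262) = -3406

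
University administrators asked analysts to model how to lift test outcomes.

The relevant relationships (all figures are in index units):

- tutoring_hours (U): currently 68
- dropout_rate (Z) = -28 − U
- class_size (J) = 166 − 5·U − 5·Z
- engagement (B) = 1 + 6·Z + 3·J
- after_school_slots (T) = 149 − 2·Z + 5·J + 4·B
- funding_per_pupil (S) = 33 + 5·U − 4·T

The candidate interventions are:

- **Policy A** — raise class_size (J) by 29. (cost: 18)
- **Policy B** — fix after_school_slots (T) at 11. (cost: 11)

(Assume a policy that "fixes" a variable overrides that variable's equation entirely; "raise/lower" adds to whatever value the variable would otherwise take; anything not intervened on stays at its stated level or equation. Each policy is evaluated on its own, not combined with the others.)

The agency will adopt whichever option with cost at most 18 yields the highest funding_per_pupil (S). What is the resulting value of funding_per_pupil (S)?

329

Policy A (J + 29):
  U = 68
  Z = -28 − 68 = -96
  J = 166 − 5·68 − 5·(-96) (+29 from intervention) = 335
  B = 1 + 6·(-96) + 3·335 = 430
  T = 149 − 2·(-96) + 5·335 + 4·430 = 3736
  S = 33 + 5·68 − 4·3736 = -14571
Policy B (T := 11):
  U = 68
  Z = -28 − 68 = -96
  J = 166 − 5·68 − 5·(-96) = 306
  B = 1 + 6·(-96) + 3·306 = 343
  T = 11
  S = 33 + 5·68 − 4·11 = 329
Comparing — Policy A: S=-14571, Policy B: S=329. Highest is 329 (Policy B).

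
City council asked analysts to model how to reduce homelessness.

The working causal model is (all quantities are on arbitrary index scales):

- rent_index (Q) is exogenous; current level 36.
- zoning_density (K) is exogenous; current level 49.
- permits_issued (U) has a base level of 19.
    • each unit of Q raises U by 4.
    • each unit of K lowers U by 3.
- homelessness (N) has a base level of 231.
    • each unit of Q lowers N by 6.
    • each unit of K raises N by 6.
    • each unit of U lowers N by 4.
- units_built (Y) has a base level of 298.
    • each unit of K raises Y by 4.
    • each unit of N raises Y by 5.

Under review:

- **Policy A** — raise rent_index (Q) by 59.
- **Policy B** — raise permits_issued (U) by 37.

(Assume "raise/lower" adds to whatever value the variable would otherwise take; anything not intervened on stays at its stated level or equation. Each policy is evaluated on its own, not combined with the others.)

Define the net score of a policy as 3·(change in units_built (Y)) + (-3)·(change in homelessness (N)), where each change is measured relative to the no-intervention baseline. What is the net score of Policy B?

-1776

Baseline:
  Q = 36
  K = 49
  U = 19 + 4·36 − 3·49 = 16
  N = 231 − 6·36 + 6·49 − 4·16 = 245
  Y = 298 + 4·49 + 5·245 = 1719
Policy B (U + 37):
  Q = 36
  K = 49
  U = 19 + 4·36 − 3·49 (+37 from intervention) = 53
  N = 231 − 6·36 + 6·49 − 4·53 = 97
  Y = 298 + 4·49 + 5·97 = 979
ΔY = 979 − 1719 = -740; ΔN = 97 − 245 = -148
Score = 3·(-740) + (-3)·(-148) = -1776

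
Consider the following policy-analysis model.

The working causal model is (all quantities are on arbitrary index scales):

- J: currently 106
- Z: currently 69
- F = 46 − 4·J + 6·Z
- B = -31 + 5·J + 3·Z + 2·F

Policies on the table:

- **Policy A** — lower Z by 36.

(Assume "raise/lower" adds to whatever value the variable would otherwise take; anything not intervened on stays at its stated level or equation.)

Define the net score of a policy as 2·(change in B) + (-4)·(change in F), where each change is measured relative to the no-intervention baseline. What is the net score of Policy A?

Baseline:
  J = 106
  Z = 69
  F = 46 − 4·106 + 6·69 = 36
  B = -31 + 5·106 + 3·69 + 2·36 = 778
Policy A (Z − 36):
  J = 106
  Z = 69 − 36 = 33
  F = 46 − 4·106 + 6·33 = -180
  B = -31 + 5·106 + 3·33 + 2·(-180) = 238
ΔB = 238 − 778 = -540; ΔF = -180 − 36 = -216
Score = 2·(-540) + (-4)·(-216) = -216

-216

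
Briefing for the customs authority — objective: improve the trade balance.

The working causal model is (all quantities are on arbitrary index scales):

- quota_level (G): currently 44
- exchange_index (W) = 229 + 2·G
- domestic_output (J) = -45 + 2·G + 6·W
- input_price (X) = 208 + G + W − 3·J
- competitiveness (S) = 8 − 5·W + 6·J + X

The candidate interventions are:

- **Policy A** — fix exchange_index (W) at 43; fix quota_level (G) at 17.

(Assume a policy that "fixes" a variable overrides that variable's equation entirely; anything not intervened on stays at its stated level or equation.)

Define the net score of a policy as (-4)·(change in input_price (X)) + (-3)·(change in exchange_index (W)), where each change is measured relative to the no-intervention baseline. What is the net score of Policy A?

-18350

Baseline:
  G = 44
  W = 229 + 2·44 = 317
  J = -45 + 2·44 + 6·317 = 1945
  X = 208 + 44 + 317 − 3·1945 = -5266
Policy A (W := 43, G := 17):
  G = 17
  W = 43
  J = -45 + 2·17 + 6·43 = 247
  X = 208 + 17 + 43 − 3·247 = -473
ΔX = -473 − (-5266) = 4793; ΔW = 43 − 317 = -274
Score = (-4)·4793 + (-3)·(-274) = -18350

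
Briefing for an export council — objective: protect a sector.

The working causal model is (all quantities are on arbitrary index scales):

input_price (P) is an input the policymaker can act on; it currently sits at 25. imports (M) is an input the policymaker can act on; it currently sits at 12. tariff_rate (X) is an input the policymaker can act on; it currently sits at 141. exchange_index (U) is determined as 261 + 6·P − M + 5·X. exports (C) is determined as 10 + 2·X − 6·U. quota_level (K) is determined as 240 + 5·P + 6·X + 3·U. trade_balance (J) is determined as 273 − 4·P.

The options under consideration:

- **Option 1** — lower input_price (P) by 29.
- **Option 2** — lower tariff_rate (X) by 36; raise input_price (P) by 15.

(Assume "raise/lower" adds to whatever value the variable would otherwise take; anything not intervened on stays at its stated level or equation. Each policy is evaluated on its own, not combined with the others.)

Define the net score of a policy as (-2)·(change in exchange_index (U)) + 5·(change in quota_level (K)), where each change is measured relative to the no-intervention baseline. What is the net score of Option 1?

-2987

Baseline:
  P = 25
  M = 12
  X = 141
  U = 261 + 6·25 − 12 + 5·141 = 1104
  K = 240 + 5·25 + 6·141 + 3·1104 = 4523
Option 1 (P − 29):
  P = 25 − 29 = -4
  M = 12
  X = 141
  U = 261 + 6·(-4) − 12 + 5·141 = 930
  K = 240 + 5·(-4) + 6·141 + 3·930 = 3856
ΔU = 930 − 1104 = -174; ΔK = 3856 − 4523 = -667
Score = (-2)·(-174) + 5·(-667) = -2987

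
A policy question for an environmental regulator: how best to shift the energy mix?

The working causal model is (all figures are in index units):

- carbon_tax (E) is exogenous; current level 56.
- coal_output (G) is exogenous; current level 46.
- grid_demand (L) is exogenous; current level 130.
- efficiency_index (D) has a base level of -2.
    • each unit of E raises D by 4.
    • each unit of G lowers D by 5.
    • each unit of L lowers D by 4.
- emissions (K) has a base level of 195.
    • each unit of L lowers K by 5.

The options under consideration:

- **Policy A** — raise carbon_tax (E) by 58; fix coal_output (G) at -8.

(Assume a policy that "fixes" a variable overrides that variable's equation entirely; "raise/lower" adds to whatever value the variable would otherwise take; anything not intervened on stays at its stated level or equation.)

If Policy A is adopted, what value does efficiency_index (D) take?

-26

Policy A (E + 58, G := -8):
  E = 56 + 58 = 114
  G = -8
  L = 130
  D = -2 + 4·114 − 5·(-8) − 4·130 = -26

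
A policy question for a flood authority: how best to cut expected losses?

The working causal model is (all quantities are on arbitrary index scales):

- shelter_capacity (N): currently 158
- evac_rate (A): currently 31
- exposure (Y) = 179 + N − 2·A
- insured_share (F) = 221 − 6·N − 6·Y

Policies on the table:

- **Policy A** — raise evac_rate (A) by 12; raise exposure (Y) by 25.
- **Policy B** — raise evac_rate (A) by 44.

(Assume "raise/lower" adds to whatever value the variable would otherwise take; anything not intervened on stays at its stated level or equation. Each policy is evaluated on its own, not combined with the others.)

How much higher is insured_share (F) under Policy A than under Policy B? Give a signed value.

-534

Policy A (A + 12, Y + 25):
  N = 158
  A = 31 + 12 = 43
  Y = 179 + 158 − 2·43 (+25 from intervention) = 276
  F = 221 − 6·158 − 6·276 = -2383
Policy B (A + 44):
  N = 158
  A = 31 + 44 = 75
  Y = 179 + 158 − 2·75 = 187
  F = 221 − 6·158 − 6·187 = -1849
F: -2383 − (-1849) = -534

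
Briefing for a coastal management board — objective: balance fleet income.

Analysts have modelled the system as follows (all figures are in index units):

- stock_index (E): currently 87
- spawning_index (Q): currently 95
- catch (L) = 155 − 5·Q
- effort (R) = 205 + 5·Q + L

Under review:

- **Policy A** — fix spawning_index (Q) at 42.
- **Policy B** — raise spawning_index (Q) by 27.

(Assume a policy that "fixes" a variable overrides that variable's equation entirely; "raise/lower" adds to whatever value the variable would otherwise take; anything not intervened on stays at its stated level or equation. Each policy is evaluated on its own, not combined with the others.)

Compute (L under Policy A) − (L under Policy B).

Policy A (Q := 42):
  Q = 42
  L = 155 − 5·42 = -55
Policy B (Q + 27):
  Q = 95 + 27 = 122
  L = 155 − 5·122 = -455
L: -55 − (-455) = 400

400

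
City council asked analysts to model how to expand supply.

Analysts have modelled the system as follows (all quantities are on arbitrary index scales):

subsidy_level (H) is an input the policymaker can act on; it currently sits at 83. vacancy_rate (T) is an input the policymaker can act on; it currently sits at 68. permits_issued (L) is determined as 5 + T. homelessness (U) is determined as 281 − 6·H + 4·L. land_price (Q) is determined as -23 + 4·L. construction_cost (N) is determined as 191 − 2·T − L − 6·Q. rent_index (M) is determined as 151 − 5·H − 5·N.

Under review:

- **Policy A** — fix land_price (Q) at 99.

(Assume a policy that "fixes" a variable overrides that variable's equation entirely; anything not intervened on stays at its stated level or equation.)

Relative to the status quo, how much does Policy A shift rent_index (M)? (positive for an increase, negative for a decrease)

Baseline:
  H = 83
  T = 68
  L = 5 + 68 = 73
  Q = -23 + 4·73 = 269
  N = 191 − 2·68 − 73 − 6·269 = -1632
  M = 151 − 5·83 − 5·(-1632) = 7896
Policy A (Q := 99):
  H = 83
  T = 68
  L = 5 + 68 = 73
  Q = 99
  N = 191 − 2·68 − 73 − 6·99 = -612
  M = 151 − 5·83 − 5·(-612) = 2796
Change in M: 2796 − 7896 = -5100

-5100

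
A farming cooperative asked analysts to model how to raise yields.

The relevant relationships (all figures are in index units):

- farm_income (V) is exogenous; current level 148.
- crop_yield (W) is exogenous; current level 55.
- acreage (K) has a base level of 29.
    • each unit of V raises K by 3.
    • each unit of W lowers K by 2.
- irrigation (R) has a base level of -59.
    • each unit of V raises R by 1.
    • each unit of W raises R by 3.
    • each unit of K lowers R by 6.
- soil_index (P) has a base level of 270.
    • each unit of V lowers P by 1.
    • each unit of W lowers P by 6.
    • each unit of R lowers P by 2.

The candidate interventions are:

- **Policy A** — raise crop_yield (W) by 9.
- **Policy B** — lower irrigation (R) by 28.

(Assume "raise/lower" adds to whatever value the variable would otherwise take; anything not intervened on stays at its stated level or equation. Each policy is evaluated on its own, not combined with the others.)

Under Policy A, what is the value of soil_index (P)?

Policy A (W + 9):
  V = 148
  W = 55 + 9 = 64
  K = 29 + 3·148 − 2·64 = 345
  R = -59 + 148 + 3·64 − 6·345 = -1789
  P = 270 − 148 − 6·64 − 2·(-1789) = 3316

3316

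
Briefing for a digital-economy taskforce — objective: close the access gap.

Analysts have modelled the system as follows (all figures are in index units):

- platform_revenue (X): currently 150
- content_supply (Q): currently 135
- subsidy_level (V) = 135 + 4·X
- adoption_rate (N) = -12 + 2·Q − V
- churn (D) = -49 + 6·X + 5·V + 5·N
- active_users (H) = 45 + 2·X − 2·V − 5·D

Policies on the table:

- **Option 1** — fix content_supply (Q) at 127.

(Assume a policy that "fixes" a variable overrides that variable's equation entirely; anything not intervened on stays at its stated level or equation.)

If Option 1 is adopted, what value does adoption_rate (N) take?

Option 1 (Q := 127):
  X = 150
  Q = 127
  V = 135 + 4·150 = 735
  N = -12 + 2·127 − 735 = -493

-493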